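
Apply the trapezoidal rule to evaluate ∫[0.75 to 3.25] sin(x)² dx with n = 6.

f(x) = sin(x)²
a = 0.75, b = 3.25, n = 6
h = (b - a)/n = 0.416667

Trapezoidal rule: (h/2)[f(x₀) + 2f(x₁) + 2f(x₂) + ... + f(xₙ)]

x_0 = 0.7500, f(x_0) = 0.464631, coefficient = 1
x_1 = 1.1667, f(x_1) = 0.845379, coefficient = 2
x_2 = 1.5833, f(x_2) = 0.999843, coefficient = 2
x_3 = 2.0000, f(x_3) = 0.826822, coefficient = 2
x_4 = 2.4167, f(x_4) = 0.439675, coefficient = 2
x_5 = 2.8333, f(x_5) = 0.092052, coefficient = 2
x_6 = 3.2500, f(x_6) = 0.011706, coefficient = 1

I ≈ (0.416667/2) × 6.883879 = 1.434141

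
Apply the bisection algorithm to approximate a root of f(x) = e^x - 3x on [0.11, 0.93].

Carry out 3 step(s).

f(x) = e^x - 3x
Initial interval: [0.11, 0.93]

Iteration 1:
  c_1 = (0.110000 + 0.930000)/2 = 0.520000
  f(c_1) = f(0.520000) = 0.122028
  f(a) × f(c) ≥ 0, new interval: [0.520000, 0.930000]
Iteration 2:
  c_2 = (0.520000 + 0.930000)/2 = 0.725000
  f(c_2) = f(0.725000) = -0.110269
  f(a) × f(c) < 0, new interval: [0.520000, 0.725000]
Iteration 3:
  c_3 = (0.520000 + 0.725000)/2 = 0.622500
  f(c_3) = f(0.622500) = -0.003919
  f(a) × f(c) < 0, new interval: [0.520000, 0.622500]

After 3 iteration(s), the approximation is c_3 = 0.622500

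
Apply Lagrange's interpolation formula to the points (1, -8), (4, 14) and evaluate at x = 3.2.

Lagrange interpolation formula:
P(x) = Σ yᵢ × Lᵢ(x)
where Lᵢ(x) = Π_{j≠i} (x - xⱼ)/(xᵢ - xⱼ)

L_0(3.2) = (3.2 - 4)/(1 - 4) = 0.266667
L_1(3.2) = (3.2 - 1)/(4 - 1) = 0.733333

P(3.2) = (-8)×L_0(3.2) + 14×L_1(3.2)
P(3.2) = 8.133333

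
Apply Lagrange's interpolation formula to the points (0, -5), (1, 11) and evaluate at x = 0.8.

Lagrange interpolation formula:
P(x) = Σ yᵢ × Lᵢ(x)
where Lᵢ(x) = Π_{j≠i} (x - xⱼ)/(xᵢ - xⱼ)

L_0(0.8) = (0.8 - 1)/(0 - 1) = 0.200000
L_1(0.8) = (0.8 - 0)/(1 - 0) = 0.800000

P(0.8) = (-5)×L_0(0.8) + 11×L_1(0.8)
P(0.8) = 7.800000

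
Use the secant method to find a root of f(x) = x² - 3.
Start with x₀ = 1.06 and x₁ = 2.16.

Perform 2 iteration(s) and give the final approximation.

f(x) = x² - 3
x₀ = 1.06, x₁ = 2.16

Secant formula: x_{n+1} = x_n - f(x_n)(x_n - x_{n-1})/(f(x_n) - f(x_{n-1}))

Iteration 1:
  f(1.060000) = -1.876400
  f(2.160000) = 1.665600
  x_2 = 2.160000 - 1.665600×(2.160000 - 1.060000)/(1.665600 - (-1.876400))
       = 1.642733
Iteration 2:
  f(2.160000) = 1.665600
  f(1.642733) = -0.301429
  x_3 = 1.642733 - (-0.301429)×(1.642733 - 2.160000)/(-0.301429 - 1.665600)
       = 1.721999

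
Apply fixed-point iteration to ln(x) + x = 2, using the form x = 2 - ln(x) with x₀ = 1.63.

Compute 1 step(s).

Equation: ln(x) + x = 2
Fixed-point form: x = 2 - ln(x)
x₀ = 1.63

x_1 = g(1.630000) = 1.511420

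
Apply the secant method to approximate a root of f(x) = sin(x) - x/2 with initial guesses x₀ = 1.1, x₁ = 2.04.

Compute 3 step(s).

f(x) = sin(x) - x/2
x₀ = 1.1, x₁ = 2.04

Secant formula: x_{n+1} = x_n - f(x_n)(x_n - x_{n-1})/(f(x_n) - f(x_{n-1}))

Iteration 1:
  f(1.100000) = 0.341207
  f(2.040000) = -0.128071
  x_2 = 2.040000 - (-0.128071)×(2.040000 - 1.100000)/(-0.128071 - 0.341207)
       = 1.783464
Iteration 2:
  f(2.040000) = -0.128071
  f(1.783464) = 0.085740
  x_3 = 1.783464 - 0.085740×(1.783464 - 2.040000)/(0.085740 - (-0.128071))
       = 1.886336
Iteration 3:
  f(1.783464) = 0.085740
  f(1.886336) = 0.007461
  x_4 = 1.886336 - 0.007461×(1.886336 - 1.783464)/(0.007461 - 0.085740)
       = 1.896141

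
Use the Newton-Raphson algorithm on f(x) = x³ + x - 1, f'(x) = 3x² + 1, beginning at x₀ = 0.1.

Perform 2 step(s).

f(x) = x³ + x - 1
f'(x) = 3x² + 1
x₀ = 0.1

Newton-Raphson formula: x_{n+1} = x_n - f(x_n)/f'(x_n)

Iteration 1:
  f(0.100000) = -0.899000
  f'(0.100000) = 1.030000
  x_1 = 0.100000 - (-0.899000)/1.030000 = 0.972816
Iteration 2:
  f(0.972816) = 0.893459
  f'(0.972816) = 3.839110
  x_2 = 0.972816 - 0.893459/3.839110 = 0.740090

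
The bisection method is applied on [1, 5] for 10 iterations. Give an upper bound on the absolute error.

Bisection error bound: |error| ≤ (b-a)/2^n
|error| ≤ (5 - 1)/2^10 = 4/2^10
|error| ≤ 0.0039062500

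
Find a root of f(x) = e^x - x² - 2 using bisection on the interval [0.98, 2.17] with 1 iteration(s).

f(x) = e^x - x² - 2
Initial interval: [0.98, 2.17]

Iteration 1:
  c_1 = (0.980000 + 2.170000)/2 = 1.575000
  f(c_1) = f(1.575000) = 0.350117
  f(a) × f(c) < 0, new interval: [0.980000, 1.575000]

After 1 iteration(s), the approximation is c_1 = 1.575000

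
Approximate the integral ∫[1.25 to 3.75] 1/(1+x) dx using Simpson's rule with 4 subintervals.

f(x) = 1/(1+x)
a = 1.25, b = 3.75, n = 4
h = (b - a)/n = 0.625000

Simpson's rule: (h/3)[f(x₀) + 4f(x₁) + 2f(x₂) + ... + f(xₙ)]

x_0 = 1.2500, f(x_0) = 0.444444, coefficient = 1
x_1 = 1.8750, f(x_1) = 0.347826, coefficient = 4
x_2 = 2.5000, f(x_2) = 0.285714, coefficient = 2
x_3 = 3.1250, f(x_3) = 0.242424, coefficient = 4
x_4 = 3.7500, f(x_4) = 0.210526, coefficient = 1

I ≈ (0.625000/3) × 3.587401 = 0.747375
Exact value: 0.747214
Error: 0.000161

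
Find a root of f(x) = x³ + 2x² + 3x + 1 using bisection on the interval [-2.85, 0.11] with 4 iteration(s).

f(x) = x³ + 2x² + 3x + 1
Initial interval: [-2.85, 0.11]

Iteration 1:
  c_1 = (-2.850000 + 0.110000)/2 = -1.370000
  f(c_1) = f(-1.370000) = -1.927553
  f(a) × f(c) ≥ 0, new interval: [-1.370000, 0.110000]
Iteration 2:
  c_2 = (-1.370000 + 0.110000)/2 = -0.630000
  f(c_2) = f(-0.630000) = -0.346247
  f(a) × f(c) ≥ 0, new interval: [-0.630000, 0.110000]
Iteration 3:
  c_3 = (-0.630000 + 0.110000)/2 = -0.260000
  f(c_3) = f(-0.260000) = 0.337624
  f(a) × f(c) < 0, new interval: [-0.630000, -0.260000]
Iteration 4:
  c_4 = (-0.630000 + (-0.260000))/2 = -0.445000
  f(c_4) = f(-0.445000) = -0.027071
  f(a) × f(c) ≥ 0, new interval: [-0.445000, -0.260000]

After 4 iteration(s), the approximation is c_4 = -0.445000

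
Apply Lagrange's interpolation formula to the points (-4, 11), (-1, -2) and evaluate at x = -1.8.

Lagrange interpolation formula:
P(x) = Σ yᵢ × Lᵢ(x)
where Lᵢ(x) = Π_{j≠i} (x - xⱼ)/(xᵢ - xⱼ)

L_0(-1.8) = (-1.8 - (-1))/(-4 - (-1)) = 0.266667
L_1(-1.8) = (-1.8 - (-4))/(-1 - (-4)) = 0.733333

P(-1.8) = 11×L_0(-1.8) + (-2)×L_1(-1.8)
P(-1.8) = 1.466667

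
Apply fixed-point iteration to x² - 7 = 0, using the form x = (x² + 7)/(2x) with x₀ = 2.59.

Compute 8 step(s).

Equation: x² - 7 = 0
Fixed-point form: x = (x² + 7)/(2x)
x₀ = 2.59

x_1 = g(2.590000) = 2.646351
x_2 = g(2.646351) = 2.645751
x_3 = g(2.645751) = 2.645751
x_4 = g(2.645751) = 2.645751
x_5 = g(2.645751) = 2.645751
x_6 = g(2.645751) = 2.645751
x_7 = g(2.645751) = 2.645751
x_8 = g(2.645751) = 2.645751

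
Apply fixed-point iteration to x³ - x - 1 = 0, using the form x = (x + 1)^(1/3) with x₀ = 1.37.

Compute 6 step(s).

Equation: x³ - x - 1 = 0
Fixed-point form: x = (x + 1)^(1/3)
x₀ = 1.37

x_1 = g(1.370000) = 1.333264
x_2 = g(1.333264) = 1.326339
x_3 = g(1.326339) = 1.325026
x_4 = g(1.325026) = 1.324776
x_5 = g(1.324776) = 1.324729
x_6 = g(1.324729) = 1.324720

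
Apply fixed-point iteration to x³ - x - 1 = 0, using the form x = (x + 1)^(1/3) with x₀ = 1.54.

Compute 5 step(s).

Equation: x³ - x - 1 = 0
Fixed-point form: x = (x + 1)^(1/3)
x₀ = 1.54

x_1 = g(1.540000) = 1.364409
x_2 = g(1.364409) = 1.332215
x_3 = g(1.332215) = 1.326140
x_4 = g(1.326140) = 1.324988
x_5 = g(1.324988) = 1.324769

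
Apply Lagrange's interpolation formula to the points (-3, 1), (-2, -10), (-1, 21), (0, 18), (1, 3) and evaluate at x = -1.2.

Lagrange interpolation formula:
P(x) = Σ yᵢ × Lᵢ(x)
where Lᵢ(x) = Π_{j≠i} (x - xⱼ)/(xᵢ - xⱼ)

L_0(-1.2) = (-1.2 - (-2))/(-3 - (-2)) × (-1.2 - (-1))/(-3 - (-1)) × (-1.2 - 0)/(-3 - 0) × (-1.2 - 1)/(-3 - 1) = -0.017600
L_1(-1.2) = (-1.2 - (-3))/(-2 - (-3)) × (-1.2 - (-1))/(-2 - (-1)) × (-1.2 - 0)/(-2 - 0) × (-1.2 - 1)/(-2 - 1) = 0.158400
L_2(-1.2) = (-1.2 - (-3))/(-1 - (-3)) × (-1.2 - (-2))/(-1 - (-2)) × (-1.2 - 0)/(-1 - 0) × (-1.2 - 1)/(-1 - 1) = 0.950400
L_3(-1.2) = (-1.2 - (-3))/(0 - (-3)) × (-1.2 - (-2))/(0 - (-2)) × (-1.2 - (-1))/(0 - (-1)) × (-1.2 - 1)/(0 - 1) = -0.105600
L_4(-1.2) = (-1.2 - (-3))/(1 - (-3)) × (-1.2 - (-2))/(1 - (-2)) × (-1.2 - (-1))/(1 - (-1)) × (-1.2 - 0)/(1 - 0) = 0.014400

P(-1.2) = 1×L_0(-1.2) + (-10)×L_1(-1.2) + 21×L_2(-1.2) + 18×L_3(-1.2) + 3×L_4(-1.2)
P(-1.2) = 16.499200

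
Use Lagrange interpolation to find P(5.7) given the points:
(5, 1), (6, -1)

Lagrange interpolation formula:
P(x) = Σ yᵢ × Lᵢ(x)
where Lᵢ(x) = Π_{j≠i} (x - xⱼ)/(xᵢ - xⱼ)

L_0(5.7) = (5.7 - 6)/(5 - 6) = 0.300000
L_1(5.7) = (5.7 - 5)/(6 - 5) = 0.700000

P(5.7) = 1×L_0(5.7) + (-1)×L_1(5.7)
P(5.7) = -0.400000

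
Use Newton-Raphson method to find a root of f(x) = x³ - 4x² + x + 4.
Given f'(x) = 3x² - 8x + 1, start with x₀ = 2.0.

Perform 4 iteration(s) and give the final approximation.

f(x) = x³ - 4x² + x + 4
f'(x) = 3x² - 8x + 1
x₀ = 2.0

Newton-Raphson formula: x_{n+1} = x_n - f(x_n)/f'(x_n)

Iteration 1:
  f(2.000000) = -2.000000
  f'(2.000000) = -3.000000
  x_1 = 2.000000 - (-2.000000)/(-3.000000) = 1.333333
Iteration 2:
  f(1.333333) = 0.592593
  f'(1.333333) = -4.333333
  x_2 = 1.333333 - 0.592593/(-4.333333) = 1.470085
Iteration 3:
  f(1.470085) = 0.002557
  f'(1.470085) = -4.277230
  x_3 = 1.470085 - 0.002557/(-4.277230) = 1.470683
Iteration 4:
  f(1.470683) = 0.000000
  f'(1.470683) = -4.276738
  x_4 = 1.470683 - 0.000000/(-4.276738) = 1.470683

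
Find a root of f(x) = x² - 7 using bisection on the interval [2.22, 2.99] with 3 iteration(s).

f(x) = x² - 7
Initial interval: [2.22, 2.99]

Iteration 1:
  c_1 = (2.220000 + 2.990000)/2 = 2.605000
  f(c_1) = f(2.605000) = -0.213975
  f(a) × f(c) ≥ 0, new interval: [2.605000, 2.990000]
Iteration 2:
  c_2 = (2.605000 + 2.990000)/2 = 2.797500
  f(c_2) = f(2.797500) = 0.826006
  f(a) × f(c) < 0, new interval: [2.605000, 2.797500]
Iteration 3:
  c_3 = (2.605000 + 2.797500)/2 = 2.701250
  f(c_3) = f(2.701250) = 0.296752
  f(a) × f(c) < 0, new interval: [2.605000, 2.701250]

After 3 iteration(s), the approximation is c_3 = 2.701250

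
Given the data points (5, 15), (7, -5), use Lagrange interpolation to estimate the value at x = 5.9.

Lagrange interpolation formula:
P(x) = Σ yᵢ × Lᵢ(x)
where Lᵢ(x) = Π_{j≠i} (x - xⱼ)/(xᵢ - xⱼ)

L_0(5.9) = (5.9 - 7)/(5 - 7) = 0.550000
L_1(5.9) = (5.9 - 5)/(7 - 5) = 0.450000

P(5.9) = 15×L_0(5.9) + (-5)×L_1(5.9)
P(5.9) = 6.000000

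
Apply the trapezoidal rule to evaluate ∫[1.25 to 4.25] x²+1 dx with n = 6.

f(x) = x²+1
a = 1.25, b = 4.25, n = 6
h = (b - a)/n = 0.500000

Trapezoidal rule: (h/2)[f(x₀) + 2f(x₁) + 2f(x₂) + ... + f(xₙ)]

x_0 = 1.2500, f(x_0) = 2.562500, coefficient = 1
x_1 = 1.7500, f(x_1) = 4.062500, coefficient = 2
x_2 = 2.2500, f(x_2) = 6.062500, coefficient = 2
x_3 = 2.7500, f(x_3) = 8.562500, coefficient = 2
x_4 = 3.2500, f(x_4) = 11.562500, coefficient = 2
x_5 = 3.7500, f(x_5) = 15.062500, coefficient = 2
x_6 = 4.2500, f(x_6) = 19.062500, coefficient = 1

I ≈ (0.500000/2) × 112.250000 = 28.062500
Exact value: 27.937500
Error: 0.125000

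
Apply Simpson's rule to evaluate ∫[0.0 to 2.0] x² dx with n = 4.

f(x) = x²
a = 0.0, b = 2.0, n = 4
h = (b - a)/n = 0.500000

Simpson's rule: (h/3)[f(x₀) + 4f(x₁) + 2f(x₂) + ... + f(xₙ)]

x_0 = 0.0000, f(x_0) = 0.000000, coefficient = 1
x_1 = 0.5000, f(x_1) = 0.250000, coefficient = 4
x_2 = 1.0000, f(x_2) = 1.000000, coefficient = 2
x_3 = 1.5000, f(x_3) = 2.250000, coefficient = 4
x_4 = 2.0000, f(x_4) = 4.000000, coefficient = 1

I ≈ (0.500000/3) × 16.000000 = 2.666667
Exact value: 2.666667
Error: 0.000000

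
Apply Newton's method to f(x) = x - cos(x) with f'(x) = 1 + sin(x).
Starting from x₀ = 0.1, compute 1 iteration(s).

f(x) = x - cos(x)
f'(x) = 1 + sin(x)
x₀ = 0.1

Newton-Raphson formula: x_{n+1} = x_n - f(x_n)/f'(x_n)

Iteration 1:
  f(0.100000) = -0.895004
  f'(0.100000) = 1.099833
  x_1 = 0.100000 - (-0.895004)/1.099833 = 0.913763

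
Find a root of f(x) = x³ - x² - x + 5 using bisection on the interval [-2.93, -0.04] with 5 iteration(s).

f(x) = x³ - x² - x + 5
Initial interval: [-2.93, -0.04]

Iteration 1:
  c_1 = (-2.930000 + (-0.040000))/2 = -1.485000
  f(c_1) = f(-1.485000) = 1.005016
  f(a) × f(c) < 0, new interval: [-2.930000, -1.485000]
Iteration 2:
  c_2 = (-2.930000 + (-1.485000))/2 = -2.207500
  f(c_2) = f(-2.207500) = -8.422828
  f(a) × f(c) ≥ 0, new interval: [-2.207500, -1.485000]
Iteration 3:
  c_3 = (-2.207500 + (-1.485000))/2 = -1.846250
  f(c_3) = f(-1.846250) = -2.855589
  f(a) × f(c) ≥ 0, new interval: [-1.846250, -1.485000]
Iteration 4:
  c_4 = (-1.846250 + (-1.485000))/2 = -1.665625
  f(c_4) = f(-1.665625) = -0.729636
  f(a) × f(c) ≥ 0, new interval: [-1.665625, -1.485000]
Iteration 5:
  c_5 = (-1.665625 + (-1.485000))/2 = -1.575312
  f(c_5) = f(-1.575312) = 0.184393
  f(a) × f(c) < 0, new interval: [-1.665625, -1.575312]

After 5 iteration(s), the approximation is c_5 = -1.575312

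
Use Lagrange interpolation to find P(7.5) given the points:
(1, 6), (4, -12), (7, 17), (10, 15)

Lagrange interpolation formula:
P(x) = Σ yᵢ × Lᵢ(x)
where Lᵢ(x) = Π_{j≠i} (x - xⱼ)/(xᵢ - xⱼ)

L_0(7.5) = (7.5 - 4)/(1 - 4) × (7.5 - 7)/(1 - 7) × (7.5 - 10)/(1 - 10) = 0.027006
L_1(7.5) = (7.5 - 1)/(4 - 1) × (7.5 - 7)/(4 - 7) × (7.5 - 10)/(4 - 10) = -0.150463
L_2(7.5) = (7.5 - 1)/(7 - 1) × (7.5 - 4)/(7 - 4) × (7.5 - 10)/(7 - 10) = 1.053241
L_3(7.5) = (7.5 - 1)/(10 - 1) × (7.5 - 4)/(10 - 4) × (7.5 - 7)/(10 - 7) = 0.070216

P(7.5) = 6×L_0(7.5) + (-12)×L_1(7.5) + 17×L_2(7.5) + 15×L_3(7.5)
P(7.5) = 20.925926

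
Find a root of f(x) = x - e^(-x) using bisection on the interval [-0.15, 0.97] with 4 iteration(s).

f(x) = x - e^(-x)
Initial interval: [-0.15, 0.97]

Iteration 1:
  c_1 = (-0.150000 + 0.970000)/2 = 0.410000
  f(c_1) = f(0.410000) = -0.253650
  f(a) × f(c) ≥ 0, new interval: [0.410000, 0.970000]
Iteration 2:
  c_2 = (0.410000 + 0.970000)/2 = 0.690000
  f(c_2) = f(0.690000) = 0.188424
  f(a) × f(c) < 0, new interval: [0.410000, 0.690000]
Iteration 3:
  c_3 = (0.410000 + 0.690000)/2 = 0.550000
  f(c_3) = f(0.550000) = -0.026950
  f(a) × f(c) ≥ 0, new interval: [0.550000, 0.690000]
Iteration 4:
  c_4 = (0.550000 + 0.690000)/2 = 0.620000
  f(c_4) = f(0.620000) = 0.082056
  f(a) × f(c) < 0, new interval: [0.550000, 0.620000]

After 4 iteration(s), the approximation is c_4 = 0.620000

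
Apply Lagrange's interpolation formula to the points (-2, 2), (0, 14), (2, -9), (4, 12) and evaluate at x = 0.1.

Lagrange interpolation formula:
P(x) = Σ yᵢ × Lᵢ(x)
where Lᵢ(x) = Π_{j≠i} (x - xⱼ)/(xᵢ - xⱼ)

L_0(0.1) = (0.1 - 0)/(-2 - 0) × (0.1 - 2)/(-2 - 2) × (0.1 - 4)/(-2 - 4) = -0.015438
L_1(0.1) = (0.1 - (-2))/(0 - (-2)) × (0.1 - 2)/(0 - 2) × (0.1 - 4)/(0 - 4) = 0.972562
L_2(0.1) = (0.1 - (-2))/(2 - (-2)) × (0.1 - 0)/(2 - 0) × (0.1 - 4)/(2 - 4) = 0.051188
L_3(0.1) = (0.1 - (-2))/(4 - (-2)) × (0.1 - 0)/(4 - 0) × (0.1 - 2)/(4 - 2) = -0.008313

P(0.1) = 2×L_0(0.1) + 14×L_1(0.1) + (-9)×L_2(0.1) + 12×L_3(0.1)
P(0.1) = 13.024562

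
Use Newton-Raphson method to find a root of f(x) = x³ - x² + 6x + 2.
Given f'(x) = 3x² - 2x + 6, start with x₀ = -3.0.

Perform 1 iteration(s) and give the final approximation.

f(x) = x³ - x² + 6x + 2
f'(x) = 3x² - 2x + 6
x₀ = -3.0

Newton-Raphson formula: x_{n+1} = x_n - f(x_n)/f'(x_n)

Iteration 1:
  f(-3.000000) = -52.000000
  f'(-3.000000) = 39.000000
  x_1 = -3.000000 - (-52.000000)/39.000000 = -1.666667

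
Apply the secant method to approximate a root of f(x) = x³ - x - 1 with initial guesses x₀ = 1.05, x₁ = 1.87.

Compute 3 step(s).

f(x) = x³ - x - 1
x₀ = 1.05, x₁ = 1.87

Secant formula: x_{n+1} = x_n - f(x_n)(x_n - x_{n-1})/(f(x_n) - f(x_{n-1}))

Iteration 1:
  f(1.050000) = -0.892375
  f(1.870000) = 3.669203
  x_2 = 1.870000 - 3.669203×(1.870000 - 1.050000)/(3.669203 - (-0.892375))
       = 1.210415
Iteration 2:
  f(1.870000) = 3.669203
  f(1.210415) = -0.437029
  x_3 = 1.210415 - (-0.437029)×(1.210415 - 1.870000)/(-0.437029 - 3.669203)
       = 1.280615
Iteration 3:
  f(1.210415) = -0.437029
  f(1.280615) = -0.180437
  x_4 = 1.280615 - (-0.180437)×(1.280615 - 1.210415)/(-0.180437 - (-0.437029))
       = 1.329980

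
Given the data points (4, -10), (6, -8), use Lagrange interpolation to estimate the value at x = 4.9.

Lagrange interpolation formula:
P(x) = Σ yᵢ × Lᵢ(x)
where Lᵢ(x) = Π_{j≠i} (x - xⱼ)/(xᵢ - xⱼ)

L_0(4.9) = (4.9 - 6)/(4 - 6) = 0.550000
L_1(4.9) = (4.9 - 4)/(6 - 4) = 0.450000

P(4.9) = (-10)×L_0(4.9) + (-8)×L_1(4.9)
P(4.9) = -9.100000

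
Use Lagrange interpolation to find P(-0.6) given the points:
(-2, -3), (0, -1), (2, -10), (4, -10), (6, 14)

Lagrange interpolation formula:
P(x) = Σ yᵢ × Lᵢ(x)
where Lᵢ(x) = Π_{j≠i} (x - xⱼ)/(xᵢ - xⱼ)

L_0(-0.6) = (-0.6 - 0)/(-2 - 0) × (-0.6 - 2)/(-2 - 2) × (-0.6 - 4)/(-2 - 4) × (-0.6 - 6)/(-2 - 6) = 0.123337
L_1(-0.6) = (-0.6 - (-2))/(0 - (-2)) × (-0.6 - 2)/(0 - 2) × (-0.6 - 4)/(0 - 4) × (-0.6 - 6)/(0 - 6) = 1.151150
L_2(-0.6) = (-0.6 - (-2))/(2 - (-2)) × (-0.6 - 0)/(2 - 0) × (-0.6 - 4)/(2 - 4) × (-0.6 - 6)/(2 - 6) = -0.398475
L_3(-0.6) = (-0.6 - (-2))/(4 - (-2)) × (-0.6 - 0)/(4 - 0) × (-0.6 - 2)/(4 - 2) × (-0.6 - 6)/(4 - 6) = 0.150150
L_4(-0.6) = (-0.6 - (-2))/(6 - (-2)) × (-0.6 - 0)/(6 - 0) × (-0.6 - 2)/(6 - 2) × (-0.6 - 4)/(6 - 4) = -0.026162

P(-0.6) = (-3)×L_0(-0.6) + (-1)×L_1(-0.6) + (-10)×L_2(-0.6) + (-10)×L_3(-0.6) + 14×L_4(-0.6)
P(-0.6) = 0.595812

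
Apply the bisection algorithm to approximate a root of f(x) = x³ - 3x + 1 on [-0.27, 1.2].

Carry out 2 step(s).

f(x) = x³ - 3x + 1
Initial interval: [-0.27, 1.2]

Iteration 1:
  c_1 = (-0.270000 + 1.200000)/2 = 0.465000
  f(c_1) = f(0.465000) = -0.294455
  f(a) × f(c) < 0, new interval: [-0.270000, 0.465000]
Iteration 2:
  c_2 = (-0.270000 + 0.465000)/2 = 0.097500
  f(c_2) = f(0.097500) = 0.708427
  f(a) × f(c) ≥ 0, new interval: [0.097500, 0.465000]

After 2 iteration(s), the approximation is c_2 = 0.097500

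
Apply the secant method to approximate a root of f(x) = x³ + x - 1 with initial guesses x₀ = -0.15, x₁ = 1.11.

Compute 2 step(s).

f(x) = x³ + x - 1
x₀ = -0.15, x₁ = 1.11

Secant formula: x_{n+1} = x_n - f(x_n)(x_n - x_{n-1})/(f(x_n) - f(x_{n-1}))

Iteration 1:
  f(-0.150000) = -1.153375
  f(1.110000) = 1.477631
  x_2 = 1.110000 - 1.477631×(1.110000 - (-0.150000))/(1.477631 - (-1.153375))
       = 0.402356
Iteration 2:
  f(1.110000) = 1.477631
  f(0.402356) = -0.532506
  x_3 = 0.402356 - (-0.532506)×(0.402356 - 1.110000)/(-0.532506 - 1.477631)
       = 0.589818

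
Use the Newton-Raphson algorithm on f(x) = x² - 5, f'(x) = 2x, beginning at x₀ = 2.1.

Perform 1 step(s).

f(x) = x² - 5
f'(x) = 2x
x₀ = 2.1

Newton-Raphson formula: x_{n+1} = x_n - f(x_n)/f'(x_n)

Iteration 1:
  f(2.100000) = -0.590000
  f'(2.100000) = 4.200000
  x_1 = 2.100000 - (-0.590000)/4.200000 = 2.240476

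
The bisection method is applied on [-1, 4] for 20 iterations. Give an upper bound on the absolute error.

Bisection error bound: |error| ≤ (b-a)/2^n
|error| ≤ (4 - (-1))/2^20 = 5/2^20
|error| ≤ 0.0000047684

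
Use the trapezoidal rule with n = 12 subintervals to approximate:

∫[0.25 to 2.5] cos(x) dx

f(x) = cos(x)
a = 0.25, b = 2.5, n = 12
h = (b - a)/n = 0.187500

Trapezoidal rule: (h/2)[f(x₀) + 2f(x₁) + 2f(x₂) + ... + f(xₙ)]

x_0 = 0.2500, f(x_0) = 0.968912, coefficient = 1
x_1 = 0.4375, f(x_1) = 0.905814, coefficient = 2
x_2 = 0.6250, f(x_2) = 0.810963, coefficient = 2
x_3 = 0.8125, f(x_3) = 0.687686, coefficient = 2
x_4 = 1.0000, f(x_4) = 0.540302, coefficient = 2
x_5 = 1.1875, f(x_5) = 0.373980, coefficient = 2
x_6 = 1.3750, f(x_6) = 0.194548, coefficient = 2
x_7 = 1.5625, f(x_7) = 0.008296, coefficient = 2
x_8 = 1.7500, f(x_8) = -0.178246, coefficient = 2
x_9 = 1.9375, f(x_9) = -0.358540, coefficient = 2
x_10 = 2.1250, f(x_10) = -0.526266, coefficient = 2
x_11 = 2.3125, f(x_11) = -0.675545, coefficient = 2
x_12 = 2.5000, f(x_12) = -0.801144, coefficient = 1

I ≈ (0.187500/2) × 3.733750 = 0.350039
Exact value: 0.351068
Error: 0.001029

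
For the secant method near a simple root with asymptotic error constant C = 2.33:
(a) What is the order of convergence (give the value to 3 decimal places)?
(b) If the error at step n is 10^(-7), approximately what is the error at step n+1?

(a) Secant method has superlinear convergence with order φ = (1+√5)/2 ≈ 1.618.
    This means |e_{n+1}| ≈ C|e_n|^1.618.

(b) With |e_n| = 10^(-7) and C = 2.33:
    |e_{n+1}| ≈ 2.33 × (10^(-7))^1.618 = 2.33 × 10^(-11.33)

(a) ≈ 1.618 (golden ratio); (b) |e_{n+1}| ≈ 1.099e-11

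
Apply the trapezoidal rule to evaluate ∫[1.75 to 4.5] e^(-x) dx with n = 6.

f(x) = e^(-x)
a = 1.75, b = 4.5, n = 6
h = (b - a)/n = 0.458333

Trapezoidal rule: (h/2)[f(x₀) + 2f(x₁) + 2f(x₂) + ... + f(xₙ)]

x_0 = 1.7500, f(x_0) = 0.173774, coefficient = 1
x_1 = 2.2083, f(x_1) = 0.109884, coefficient = 2
x_2 = 2.6667, f(x_2) = 0.069483, coefficient = 2
x_3 = 3.1250, f(x_3) = 0.043937, coefficient = 2
x_4 = 3.5833, f(x_4) = 0.027783, coefficient = 2
x_5 = 4.0417, f(x_5) = 0.017568, coefficient = 2
x_6 = 4.5000, f(x_6) = 0.011109, coefficient = 1

I ≈ (0.458333/2) × 0.722193 = 0.165503
Exact value: 0.162665
Error: 0.002838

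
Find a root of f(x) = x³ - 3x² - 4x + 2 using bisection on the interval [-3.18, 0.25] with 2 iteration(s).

f(x) = x³ - 3x² - 4x + 2
Initial interval: [-3.18, 0.25]

Iteration 1:
  c_1 = (-3.180000 + 0.250000)/2 = -1.465000
  f(c_1) = f(-1.465000) = -1.722895
  f(a) × f(c) ≥ 0, new interval: [-1.465000, 0.250000]
Iteration 2:
  c_2 = (-1.465000 + 0.250000)/2 = -0.607500
  f(c_2) = f(-0.607500) = 3.098630
  f(a) × f(c) < 0, new interval: [-1.465000, -0.607500]

After 2 iteration(s), the approximation is c_2 = -0.607500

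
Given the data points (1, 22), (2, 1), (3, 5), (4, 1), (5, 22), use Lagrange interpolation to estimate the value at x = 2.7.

Lagrange interpolation formula:
P(x) = Σ yᵢ × Lᵢ(x)
where Lᵢ(x) = Π_{j≠i} (x - xⱼ)/(xᵢ - xⱼ)

L_0(2.7) = (2.7 - 2)/(1 - 2) × (2.7 - 3)/(1 - 3) × (2.7 - 4)/(1 - 4) × (2.7 - 5)/(1 - 5) = -0.026162
L_1(2.7) = (2.7 - 1)/(2 - 1) × (2.7 - 3)/(2 - 3) × (2.7 - 4)/(2 - 4) × (2.7 - 5)/(2 - 5) = 0.254150
L_2(2.7) = (2.7 - 1)/(3 - 1) × (2.7 - 2)/(3 - 2) × (2.7 - 4)/(3 - 4) × (2.7 - 5)/(3 - 5) = 0.889525
L_3(2.7) = (2.7 - 1)/(4 - 1) × (2.7 - 2)/(4 - 2) × (2.7 - 3)/(4 - 3) × (2.7 - 5)/(4 - 5) = -0.136850
L_4(2.7) = (2.7 - 1)/(5 - 1) × (2.7 - 2)/(5 - 2) × (2.7 - 3)/(5 - 3) × (2.7 - 4)/(5 - 4) = 0.019337

P(2.7) = 22×L_0(2.7) + 1×L_1(2.7) + 5×L_2(2.7) + 1×L_3(2.7) + 22×L_4(2.7)
P(2.7) = 4.414775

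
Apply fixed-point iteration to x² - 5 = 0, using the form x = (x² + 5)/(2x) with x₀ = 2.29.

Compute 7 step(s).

Equation: x² - 5 = 0
Fixed-point form: x = (x² + 5)/(2x)
x₀ = 2.29

x_1 = g(2.290000) = 2.236703
x_2 = g(2.236703) = 2.236068
x_3 = g(2.236068) = 2.236068
x_4 = g(2.236068) = 2.236068
x_5 = g(2.236068) = 2.236068
x_6 = g(2.236068) = 2.236068
x_7 = g(2.236068) = 2.236068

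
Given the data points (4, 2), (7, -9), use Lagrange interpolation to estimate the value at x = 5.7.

Lagrange interpolation formula:
P(x) = Σ yᵢ × Lᵢ(x)
where Lᵢ(x) = Π_{j≠i} (x - xⱼ)/(xᵢ - xⱼ)

L_0(5.7) = (5.7 - 7)/(4 - 7) = 0.433333
L_1(5.7) = (5.7 - 4)/(7 - 4) = 0.566667

P(5.7) = 2×L_0(5.7) + (-9)×L_1(5.7)
P(5.7) = -4.233333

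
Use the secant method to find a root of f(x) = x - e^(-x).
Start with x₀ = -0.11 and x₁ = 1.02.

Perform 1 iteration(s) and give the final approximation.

f(x) = x - e^(-x)
x₀ = -0.11, x₁ = 1.02

Secant formula: x_{n+1} = x_n - f(x_n)(x_n - x_{n-1})/(f(x_n) - f(x_{n-1}))

Iteration 1:
  f(-0.110000) = -1.226278
  f(1.020000) = 0.659405
  x_2 = 1.020000 - 0.659405×(1.020000 - (-0.110000))/(0.659405 - (-1.226278))
       = 0.624850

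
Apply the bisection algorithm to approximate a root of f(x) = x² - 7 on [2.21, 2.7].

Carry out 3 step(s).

f(x) = x² - 7
Initial interval: [2.21, 2.7]

Iteration 1:
  c_1 = (2.210000 + 2.700000)/2 = 2.455000
  f(c_1) = f(2.455000) = -0.972975
  f(a) × f(c) ≥ 0, new interval: [2.455000, 2.700000]
Iteration 2:
  c_2 = (2.455000 + 2.700000)/2 = 2.577500
  f(c_2) = f(2.577500) = -0.356494
  f(a) × f(c) ≥ 0, new interval: [2.577500, 2.700000]
Iteration 3:
  c_3 = (2.577500 + 2.700000)/2 = 2.638750
  f(c_3) = f(2.638750) = -0.036998
  f(a) × f(c) ≥ 0, new interval: [2.638750, 2.700000]

After 3 iteration(s), the approximation is c_3 = 2.638750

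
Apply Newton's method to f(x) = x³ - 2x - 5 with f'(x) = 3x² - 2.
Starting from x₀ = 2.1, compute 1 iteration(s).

f(x) = x³ - 2x - 5
f'(x) = 3x² - 2
x₀ = 2.1

Newton-Raphson formula: x_{n+1} = x_n - f(x_n)/f'(x_n)

Iteration 1:
  f(2.100000) = 0.061000
  f'(2.100000) = 11.230000
  x_1 = 2.100000 - 0.061000/11.230000 = 2.094568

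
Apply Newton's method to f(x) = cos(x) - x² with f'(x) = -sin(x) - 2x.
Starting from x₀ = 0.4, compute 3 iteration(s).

f(x) = cos(x) - x²
f'(x) = -sin(x) - 2x
x₀ = 0.4

Newton-Raphson formula: x_{n+1} = x_n - f(x_n)/f'(x_n)

Iteration 1:
  f(0.400000) = 0.761061
  f'(0.400000) = -1.189418
  x_1 = 0.400000 - 0.761061/(-1.189418) = 1.039860
Iteration 2:
  f(1.039860) = -0.574967
  f'(1.039860) = -2.942053
  x_2 = 1.039860 - (-0.574967)/(-2.942053) = 0.844429
Iteration 3:
  f(0.844429) = -0.048902
  f'(0.844429) = -2.436450
  x_3 = 0.844429 - (-0.048902)/(-2.436450) = 0.824358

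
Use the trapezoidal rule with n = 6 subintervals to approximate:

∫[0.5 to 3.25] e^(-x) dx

f(x) = e^(-x)
a = 0.5, b = 3.25, n = 6
h = (b - a)/n = 0.458333

Trapezoidal rule: (h/2)[f(x₀) + 2f(x₁) + 2f(x₂) + ... + f(xₙ)]

x_0 = 0.5000, f(x_0) = 0.606531, coefficient = 1
x_1 = 0.9583, f(x_1) = 0.383532, coefficient = 2
x_2 = 1.4167, f(x_2) = 0.242521, coefficient = 2
x_3 = 1.8750, f(x_3) = 0.153355, coefficient = 2
x_4 = 2.3333, f(x_4) = 0.096972, coefficient = 2
x_5 = 2.7917, f(x_5) = 0.061319, coefficient = 2
x_6 = 3.2500, f(x_6) = 0.038774, coefficient = 1

I ≈ (0.458333/2) × 2.520702 = 0.577661
Exact value: 0.567756
Error: 0.009904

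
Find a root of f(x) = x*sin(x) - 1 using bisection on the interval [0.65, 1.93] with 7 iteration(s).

f(x) = x*sin(x) - 1
Initial interval: [0.65, 1.93]

Iteration 1:
  c_1 = (0.650000 + 1.930000)/2 = 1.290000
  f(c_1) = f(1.290000) = 0.239477
  f(a) × f(c) < 0, new interval: [0.650000, 1.290000]
Iteration 2:
  c_2 = (0.650000 + 1.290000)/2 = 0.970000
  f(c_2) = f(0.970000) = -0.199861
  f(a) × f(c) ≥ 0, new interval: [0.970000, 1.290000]
Iteration 3:
  c_3 = (0.970000 + 1.290000)/2 = 1.130000
  f(c_3) = f(1.130000) = 0.021986
  f(a) × f(c) < 0, new interval: [0.970000, 1.130000]
Iteration 4:
  c_4 = (0.970000 + 1.130000)/2 = 1.050000
  f(c_4) = f(1.050000) = -0.089206
  f(a) × f(c) ≥ 0, new interval: [1.050000, 1.130000]
Iteration 5:
  c_5 = (1.050000 + 1.130000)/2 = 1.090000
  f(c_5) = f(1.090000) = -0.033577
  f(a) × f(c) ≥ 0, new interval: [1.090000, 1.130000]
Iteration 6:
  c_6 = (1.090000 + 1.130000)/2 = 1.110000
  f(c_6) = f(1.110000) = -0.005774
  f(a) × f(c) ≥ 0, new interval: [1.110000, 1.130000]
Iteration 7:
  c_7 = (1.110000 + 1.130000)/2 = 1.120000
  f(c_7) = f(1.120000) = 0.008112
  f(a) × f(c) < 0, new interval: [1.110000, 1.120000]

After 7 iteration(s), the approximation is c_7 = 1.120000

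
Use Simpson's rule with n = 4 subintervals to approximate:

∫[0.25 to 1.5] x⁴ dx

f(x) = x⁴
a = 0.25, b = 1.5, n = 4
h = (b - a)/n = 0.312500

Simpson's rule: (h/3)[f(x₀) + 4f(x₁) + 2f(x₂) + ... + f(xₙ)]

x_0 = 0.2500, f(x_0) = 0.003906, coefficient = 1
x_1 = 0.5625, f(x_1) = 0.100113, coefficient = 4
x_2 = 0.8750, f(x_2) = 0.586182, coefficient = 2
x_3 = 1.1875, f(x_3) = 1.988541, coefficient = 4
x_4 = 1.5000, f(x_4) = 5.062500, coefficient = 1

I ≈ (0.312500/3) × 14.593384 = 1.520144
Exact value: 1.518555
Error: 0.001589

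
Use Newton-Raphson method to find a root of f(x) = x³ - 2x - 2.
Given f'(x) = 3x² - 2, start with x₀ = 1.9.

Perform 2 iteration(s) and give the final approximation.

f(x) = x³ - 2x - 2
f'(x) = 3x² - 2
x₀ = 1.9

Newton-Raphson formula: x_{n+1} = x_n - f(x_n)/f'(x_n)

Iteration 1:
  f(1.900000) = 1.059000
  f'(1.900000) = 8.830000
  x_1 = 1.900000 - 1.059000/8.830000 = 1.780068
Iteration 2:
  f(1.780068) = 0.080262
  f'(1.780068) = 7.505926
  x_2 = 1.780068 - 0.080262/7.505926 = 1.769375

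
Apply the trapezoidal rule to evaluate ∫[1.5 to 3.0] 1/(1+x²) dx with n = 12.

f(x) = 1/(1+x²)
a = 1.5, b = 3.0, n = 12
h = (b - a)/n = 0.125000

Trapezoidal rule: (h/2)[f(x₀) + 2f(x₁) + 2f(x₂) + ... + f(xₙ)]

x_0 = 1.5000, f(x_0) = 0.307692, coefficient = 1
x_1 = 1.6250, f(x_1) = 0.274678, coefficient = 2
x_2 = 1.7500, f(x_2) = 0.246154, coefficient = 2
x_3 = 1.8750, f(x_3) = 0.221453, coefficient = 2
x_4 = 2.0000, f(x_4) = 0.200000, coefficient = 2
x_5 = 2.1250, f(x_5) = 0.181303, coefficient = 2
x_6 = 2.2500, f(x_6) = 0.164948, coefficient = 2
x_7 = 2.3750, f(x_7) = 0.150588, coefficient = 2
x_8 = 2.5000, f(x_8) = 0.137931, coefficient = 2
x_9 = 2.6250, f(x_9) = 0.126733, coefficient = 2
x_10 = 2.7500, f(x_10) = 0.116788, coefficient = 2
x_11 = 2.8750, f(x_11) = 0.107926, coefficient = 2
x_12 = 3.0000, f(x_12) = 0.100000, coefficient = 1

I ≈ (0.125000/2) × 4.264698 = 0.266544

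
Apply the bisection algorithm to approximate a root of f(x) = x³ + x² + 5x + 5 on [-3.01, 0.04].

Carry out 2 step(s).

f(x) = x³ + x² + 5x + 5
Initial interval: [-3.01, 0.04]

Iteration 1:
  c_1 = (-3.010000 + 0.040000)/2 = -1.485000
  f(c_1) = f(-1.485000) = -3.494534
  f(a) × f(c) ≥ 0, new interval: [-1.485000, 0.040000]
Iteration 2:
  c_2 = (-1.485000 + 0.040000)/2 = -0.722500
  f(c_2) = f(-0.722500) = 1.532357
  f(a) × f(c) < 0, new interval: [-1.485000, -0.722500]

After 2 iteration(s), the approximation is c_2 = -0.722500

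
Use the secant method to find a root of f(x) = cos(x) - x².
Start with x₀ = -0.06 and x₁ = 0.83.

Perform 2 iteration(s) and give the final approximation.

f(x) = cos(x) - x²
x₀ = -0.06, x₁ = 0.83

Secant formula: x_{n+1} = x_n - f(x_n)(x_n - x_{n-1})/(f(x_n) - f(x_{n-1}))

Iteration 1:
  f(-0.060000) = 0.994601
  f(0.830000) = -0.014024
  x_2 = 0.830000 - (-0.014024)×(0.830000 - (-0.060000))/(-0.014024 - 0.994601)
       = 0.817625
Iteration 2:
  f(0.830000) = -0.014024
  f(0.817625) = 0.015445
  x_3 = 0.817625 - 0.015445×(0.817625 - 0.830000)/(0.015445 - (-0.014024))
       = 0.824111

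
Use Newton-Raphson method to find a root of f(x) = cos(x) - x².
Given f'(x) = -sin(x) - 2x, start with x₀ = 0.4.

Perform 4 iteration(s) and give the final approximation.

f(x) = cos(x) - x²
f'(x) = -sin(x) - 2x
x₀ = 0.4

Newton-Raphson formula: x_{n+1} = x_n - f(x_n)/f'(x_n)

Iteration 1:
  f(0.400000) = 0.761061
  f'(0.400000) = -1.189418
  x_1 = 0.400000 - 0.761061/(-1.189418) = 1.039860
Iteration 2:
  f(1.039860) = -0.574967
  f'(1.039860) = -2.942053
  x_2 = 1.039860 - (-0.574967)/(-2.942053) = 0.844429
Iteration 3:
  f(0.844429) = -0.048902
  f'(0.844429) = -2.436450
  x_3 = 0.844429 - (-0.048902)/(-2.436450) = 0.824358
Iteration 4:
  f(0.824358) = -0.000538
  f'(0.824358) = -2.382828
  x_4 = 0.824358 - (-0.000538)/(-2.382828) = 0.824132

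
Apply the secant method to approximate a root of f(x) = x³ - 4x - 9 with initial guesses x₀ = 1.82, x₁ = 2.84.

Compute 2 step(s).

f(x) = x³ - 4x - 9
x₀ = 1.82, x₁ = 2.84

Secant formula: x_{n+1} = x_n - f(x_n)(x_n - x_{n-1})/(f(x_n) - f(x_{n-1}))

Iteration 1:
  f(1.820000) = -10.251432
  f(2.840000) = 2.546304
  x_2 = 2.840000 - 2.546304×(2.840000 - 1.820000)/(2.546304 - (-10.251432))
       = 2.637056
Iteration 2:
  f(2.840000) = 2.546304
  f(2.637056) = -1.209975
  x_3 = 2.637056 - (-1.209975)×(2.637056 - 2.840000)/(-1.209975 - 2.546304)
       = 2.702428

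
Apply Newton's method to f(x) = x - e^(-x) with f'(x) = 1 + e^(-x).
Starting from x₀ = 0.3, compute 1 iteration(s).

f(x) = x - e^(-x)
f'(x) = 1 + e^(-x)
x₀ = 0.3

Newton-Raphson formula: x_{n+1} = x_n - f(x_n)/f'(x_n)

Iteration 1:
  f(0.300000) = -0.440818
  f'(0.300000) = 1.740818
  x_1 = 0.300000 - (-0.440818)/1.740818 = 0.553225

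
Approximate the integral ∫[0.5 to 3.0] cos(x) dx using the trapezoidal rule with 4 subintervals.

f(x) = cos(x)
a = 0.5, b = 3.0, n = 4
h = (b - a)/n = 0.625000

Trapezoidal rule: (h/2)[f(x₀) + 2f(x₁) + 2f(x₂) + ... + f(xₙ)]

x_0 = 0.5000, f(x_0) = 0.877583, coefficient = 1
x_1 = 1.1250, f(x_1) = 0.431177, coefficient = 2
x_2 = 1.7500, f(x_2) = -0.178246, coefficient = 2
x_3 = 2.3750, f(x_3) = -0.720278, coefficient = 2
x_4 = 3.0000, f(x_4) = -0.989992, coefficient = 1

I ≈ (0.625000/2) × -1.047106 = -0.327221
Exact value: -0.338306
Error: 0.011085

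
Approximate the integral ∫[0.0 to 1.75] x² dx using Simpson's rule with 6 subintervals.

f(x) = x²
a = 0.0, b = 1.75, n = 6
h = (b - a)/n = 0.291667

Simpson's rule: (h/3)[f(x₀) + 4f(x₁) + 2f(x₂) + ... + f(xₙ)]

x_0 = 0.0000, f(x_0) = 0.000000, coefficient = 1
x_1 = 0.2917, f(x_1) = 0.085069, coefficient = 4
x_2 = 0.5833, f(x_2) = 0.340278, coefficient = 2
x_3 = 0.8750, f(x_3) = 0.765625, coefficient = 4
x_4 = 1.1667, f(x_4) = 1.361111, coefficient = 2
x_5 = 1.4583, f(x_5) = 2.126736, coefficient = 4
x_6 = 1.7500, f(x_6) = 3.062500, coefficient = 1

I ≈ (0.291667/3) × 18.375000 = 1.786458
Exact value: 1.786458
Error: 0.000000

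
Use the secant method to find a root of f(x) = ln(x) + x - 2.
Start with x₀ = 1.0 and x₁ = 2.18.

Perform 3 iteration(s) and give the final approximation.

f(x) = ln(x) + x - 2
x₀ = 1.0, x₁ = 2.18

Secant formula: x_{n+1} = x_n - f(x_n)(x_n - x_{n-1})/(f(x_n) - f(x_{n-1}))

Iteration 1:
  f(1.000000) = -1.000000
  f(2.180000) = 0.959325
  x_2 = 2.180000 - 0.959325×(2.180000 - 1.000000)/(0.959325 - (-1.000000))
       = 1.602248
Iteration 2:
  f(2.180000) = 0.959325
  f(1.602248) = 0.073656
  x_3 = 1.602248 - 0.073656×(1.602248 - 2.180000)/(0.073656 - 0.959325)
       = 1.554200
Iteration 3:
  f(1.602248) = 0.073656
  f(1.554200) = -0.004839
  x_4 = 1.554200 - (-0.004839)×(1.554200 - 1.602248)/(-0.004839 - 0.073656)
       = 1.557162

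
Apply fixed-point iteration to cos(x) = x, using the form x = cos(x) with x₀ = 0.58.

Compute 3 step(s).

Equation: cos(x) = x
Fixed-point form: x = cos(x)
x₀ = 0.58

x_1 = g(0.580000) = 0.836463
x_2 = g(0.836463) = 0.670093
x_3 = g(0.670093) = 0.783764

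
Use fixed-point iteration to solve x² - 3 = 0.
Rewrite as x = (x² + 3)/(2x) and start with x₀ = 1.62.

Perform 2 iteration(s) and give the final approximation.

Equation: x² - 3 = 0
Fixed-point form: x = (x² + 3)/(2x)
x₀ = 1.62

x_1 = g(1.620000) = 1.735926
x_2 = g(1.735926) = 1.732055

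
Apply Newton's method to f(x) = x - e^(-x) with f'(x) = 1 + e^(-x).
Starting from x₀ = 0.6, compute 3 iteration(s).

f(x) = x - e^(-x)
f'(x) = 1 + e^(-x)
x₀ = 0.6

Newton-Raphson formula: x_{n+1} = x_n - f(x_n)/f'(x_n)

Iteration 1:
  f(0.600000) = 0.051188
  f'(0.600000) = 1.548812
  x_1 = 0.600000 - 0.051188/1.548812 = 0.566950
Iteration 2:
  f(0.566950) = -0.000303
  f'(0.566950) = 1.567253
  x_2 = 0.566950 - (-0.000303)/1.567253 = 0.567143
Iteration 3:
  f(0.567143) = 0.000000
  f'(0.567143) = 1.567143
  x_3 = 0.567143 - 0.000000/1.567143 = 0.567143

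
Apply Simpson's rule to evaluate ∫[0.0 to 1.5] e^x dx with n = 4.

f(x) = e^x
a = 0.0, b = 1.5, n = 4
h = (b - a)/n = 0.375000

Simpson's rule: (h/3)[f(x₀) + 4f(x₁) + 2f(x₂) + ... + f(xₙ)]

x_0 = 0.0000, f(x_0) = 1.000000, coefficient = 1
x_1 = 0.3750, f(x_1) = 1.454991, coefficient = 4
x_2 = 0.7500, f(x_2) = 2.117000, coefficient = 2
x_3 = 1.1250, f(x_3) = 3.080217, coefficient = 4
x_4 = 1.5000, f(x_4) = 4.481689, coefficient = 1

I ≈ (0.375000/3) × 27.856522 = 3.482065
Exact value: 3.481689
Error: 0.000376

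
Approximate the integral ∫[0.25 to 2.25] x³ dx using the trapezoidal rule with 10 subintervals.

f(x) = x³
a = 0.25, b = 2.25, n = 10
h = (b - a)/n = 0.200000

Trapezoidal rule: (h/2)[f(x₀) + 2f(x₁) + 2f(x₂) + ... + f(xₙ)]

x_0 = 0.2500, f(x_0) = 0.015625, coefficient = 1
x_1 = 0.4500, f(x_1) = 0.091125, coefficient = 2
x_2 = 0.6500, f(x_2) = 0.274625, coefficient = 2
x_3 = 0.8500, f(x_3) = 0.614125, coefficient = 2
x_4 = 1.0500, f(x_4) = 1.157625, coefficient = 2
x_5 = 1.2500, f(x_5) = 1.953125, coefficient = 2
x_6 = 1.4500, f(x_6) = 3.048625, coefficient = 2
x_7 = 1.6500, f(x_7) = 4.492125, coefficient = 2
x_8 = 1.8500, f(x_8) = 6.331625, coefficient = 2
x_9 = 2.0500, f(x_9) = 8.615125, coefficient = 2
x_10 = 2.2500, f(x_10) = 11.390625, coefficient = 1

I ≈ (0.200000/2) × 64.562500 = 6.456250
Exact value: 6.406250
Error: 0.050000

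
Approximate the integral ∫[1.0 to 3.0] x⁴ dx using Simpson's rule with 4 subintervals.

f(x) = x⁴
a = 1.0, b = 3.0, n = 4
h = (b - a)/n = 0.500000

Simpson's rule: (h/3)[f(x₀) + 4f(x₁) + 2f(x₂) + ... + f(xₙ)]

x_0 = 1.0000, f(x_0) = 1.000000, coefficient = 1
x_1 = 1.5000, f(x_1) = 5.062500, coefficient = 4
x_2 = 2.0000, f(x_2) = 16.000000, coefficient = 2
x_3 = 2.5000, f(x_3) = 39.062500, coefficient = 4
x_4 = 3.0000, f(x_4) = 81.000000, coefficient = 1

I ≈ (0.500000/3) × 290.500000 = 48.416667
Exact value: 48.400000
Error: 0.016667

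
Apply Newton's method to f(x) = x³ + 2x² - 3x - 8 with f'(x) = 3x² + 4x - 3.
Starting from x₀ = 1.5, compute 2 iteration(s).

f(x) = x³ + 2x² - 3x - 8
f'(x) = 3x² + 4x - 3
x₀ = 1.5

Newton-Raphson formula: x_{n+1} = x_n - f(x_n)/f'(x_n)

Iteration 1:
  f(1.500000) = -4.625000
  f'(1.500000) = 9.750000
  x_1 = 1.500000 - (-4.625000)/9.750000 = 1.974359
Iteration 2:
  f(1.974359) = 1.569345
  f'(1.974359) = 16.591716
  x_2 = 1.974359 - 1.569345/16.591716 = 1.879773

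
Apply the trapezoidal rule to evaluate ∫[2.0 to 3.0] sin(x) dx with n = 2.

f(x) = sin(x)
a = 2.0, b = 3.0, n = 2
h = (b - a)/n = 0.500000

Trapezoidal rule: (h/2)[f(x₀) + 2f(x₁) + 2f(x₂) + ... + f(xₙ)]

x_0 = 2.0000, f(x_0) = 0.909297, coefficient = 1
x_1 = 2.5000, f(x_1) = 0.598472, coefficient = 2
x_2 = 3.0000, f(x_2) = 0.141120, coefficient = 1

I ≈ (0.500000/2) × 2.247362 = 0.561840
Exact value: 0.573846
Error: 0.012005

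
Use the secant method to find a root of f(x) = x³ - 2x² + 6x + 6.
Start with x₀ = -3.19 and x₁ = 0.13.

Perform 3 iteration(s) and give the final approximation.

f(x) = x³ - 2x² + 6x + 6
x₀ = -3.19, x₁ = 0.13

Secant formula: x_{n+1} = x_n - f(x_n)(x_n - x_{n-1})/(f(x_n) - f(x_{n-1}))

Iteration 1:
  f(-3.190000) = -65.953959
  f(0.130000) = 6.748397
  x_2 = 0.130000 - 6.748397×(0.130000 - (-3.190000))/(6.748397 - (-65.953959))
       = -0.178170
Iteration 2:
  f(0.130000) = 6.748397
  f(-0.178170) = 4.861836
  x_3 = -0.178170 - 4.861836×(-0.178170 - 0.130000)/(4.861836 - 6.748397)
       = -0.972351
Iteration 3:
  f(-0.178170) = 4.861836
  f(-0.972351) = -2.644364
  x_4 = -0.972351 - (-2.644364)×(-0.972351 - (-0.178170))/(-2.644364 - 4.861836)
       = -0.692568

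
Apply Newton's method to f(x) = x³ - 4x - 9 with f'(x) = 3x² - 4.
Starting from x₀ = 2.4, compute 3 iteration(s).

f(x) = x³ - 4x - 9
f'(x) = 3x² - 4
x₀ = 2.4

Newton-Raphson formula: x_{n+1} = x_n - f(x_n)/f'(x_n)

Iteration 1:
  f(2.400000) = -4.776000
  f'(2.400000) = 13.280000
  x_1 = 2.400000 - (-4.776000)/13.280000 = 2.759639
Iteration 2:
  f(2.759639) = 0.977763
  f'(2.759639) = 18.846815
  x_2 = 2.759639 - 0.977763/18.846815 = 2.707759
Iteration 3:
  f(2.707759) = 0.022143
  f'(2.707759) = 17.995878
  x_3 = 2.707759 - 0.022143/17.995878 = 2.706529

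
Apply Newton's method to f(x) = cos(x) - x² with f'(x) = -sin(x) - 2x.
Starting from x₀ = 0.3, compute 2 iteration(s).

f(x) = cos(x) - x²
f'(x) = -sin(x) - 2x
x₀ = 0.3

Newton-Raphson formula: x_{n+1} = x_n - f(x_n)/f'(x_n)

Iteration 1:
  f(0.300000) = 0.865336
  f'(0.300000) = -0.895520
  x_1 = 0.300000 - 0.865336/(-0.895520) = 1.266295
Iteration 2:
  f(1.266295) = -1.303685
  f'(1.266295) = -3.486586
  x_2 = 1.266295 - (-1.303685)/(-3.486586) = 0.892380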